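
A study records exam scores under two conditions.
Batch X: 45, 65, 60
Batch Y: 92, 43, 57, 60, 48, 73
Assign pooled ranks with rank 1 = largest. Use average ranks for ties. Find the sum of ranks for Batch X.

Sorted (descending): 92, 73, 65, 60, 60, 57, 48, 45, 43
The 2 values of 60 occupy positions 4–5 → average rank (4+5)/2 = 4.5.
Batch X values → pooled ranks: 45→8, 65→3, 60→4.5
Rank sum = 8 + 3 + 4.5 = 15.5

15.5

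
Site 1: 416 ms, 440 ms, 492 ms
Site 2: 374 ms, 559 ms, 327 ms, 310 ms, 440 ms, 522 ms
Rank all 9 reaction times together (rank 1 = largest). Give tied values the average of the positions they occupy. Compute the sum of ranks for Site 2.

31.5

Sorted (descending): 559, 522, 492, 440, 440, 416, 374, 327, 310
The 2 values of 440 occupy positions 4–5 → average rank (4+5)/2 = 4.5.
Site 2 values → pooled ranks: 374→7, 559→1, 327→8, 310→9, 440→4.5, 522→2
Rank sum = 7 + 1 + 8 + 9 + 4.5 + 2 = 31.5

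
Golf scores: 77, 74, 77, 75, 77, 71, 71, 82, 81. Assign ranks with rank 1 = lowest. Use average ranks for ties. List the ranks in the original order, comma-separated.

Sorted (ascending): 71, 71, 74, 75, 77, 77, 77, 81, 82
The 2 values of 71 occupy positions 1–2 → average rank (1+2)/2 = 1.5.
The 3 values of 77 occupy positions 5–7 → average rank 6.

6, 3, 6, 4, 6, 1.5, 1.5, 9, 8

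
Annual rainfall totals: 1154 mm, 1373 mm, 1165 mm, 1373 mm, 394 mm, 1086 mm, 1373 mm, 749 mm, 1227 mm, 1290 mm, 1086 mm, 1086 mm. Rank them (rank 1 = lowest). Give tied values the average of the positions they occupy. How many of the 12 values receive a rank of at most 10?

Sorted (ascending): 394, 749, 1086, 1086, 1086, 1154, 1165, 1227, 1290, 1373, 1373, 1373
The 3 values of 1086 occupy positions 3–5 → average rank 4.
The 3 values of 1373 occupy positions 10–12 → average rank 11.
Ranks ≤ 10: {1, 2, 4, 4, 4, 6, 7, 8, 9} → 9 values.

9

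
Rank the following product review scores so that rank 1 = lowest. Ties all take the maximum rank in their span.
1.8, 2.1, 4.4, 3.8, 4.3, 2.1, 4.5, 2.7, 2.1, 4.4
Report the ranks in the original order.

1, 4, 9, 6, 7, 4, 10, 5, 4, 9

Sorted (ascending): 1.8, 2.1, 2.1, 2.1, 2.7, 3.8, 4.3, 4.4, 4.4, 4.5
The 3 values of 2.1 occupy positions 2–4 → each gets rank 4.
The 2 values of 4.4 occupy positions 8–9 → each gets rank 9.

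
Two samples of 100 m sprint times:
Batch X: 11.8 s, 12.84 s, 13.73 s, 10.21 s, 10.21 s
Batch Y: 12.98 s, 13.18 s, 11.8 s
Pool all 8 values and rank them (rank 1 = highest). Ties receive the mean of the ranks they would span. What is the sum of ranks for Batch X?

Sorted (descending): 13.73, 13.18, 12.98, 12.84, 11.8, 11.8, 10.21, 10.21
The 2 values of 11.8 occupy positions 5–6 → average rank (5+6)/2 = 5.5.
The 2 values of 10.21 occupy positions 7–8 → average rank (7+8)/2 = 7.5.
Batch X values → pooled ranks: 11.8→5.5, 12.84→4, 13.73→1, 10.21→7.5, 10.21→7.5
Rank sum = 5.5 + 4 + 1 + 7.5 + 7.5 = 25.5

25.5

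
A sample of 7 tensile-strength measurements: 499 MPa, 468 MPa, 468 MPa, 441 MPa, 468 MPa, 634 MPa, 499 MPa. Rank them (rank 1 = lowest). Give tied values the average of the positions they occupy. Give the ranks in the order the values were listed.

Sorted (ascending): 441, 468, 468, 468, 499, 499, 634
The 3 values of 468 occupy positions 2–4 → average rank 3.
The 2 values of 499 occupy positions 5–6 → average rank (5+6)/2 = 5.5.

5.5, 3, 3, 1, 3, 7, 5.5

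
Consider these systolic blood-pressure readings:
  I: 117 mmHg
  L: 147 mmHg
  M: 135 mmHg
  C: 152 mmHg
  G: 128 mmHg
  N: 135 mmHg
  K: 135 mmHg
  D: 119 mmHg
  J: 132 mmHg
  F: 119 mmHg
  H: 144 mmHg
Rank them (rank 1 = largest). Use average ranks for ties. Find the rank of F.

9.5

Sorted (descending): 152, 147, 144, 135, 135, 135, 132, 128, 119, 119, 117
The 3 values of 135 occupy positions 4–6 → average rank 5.
The 2 values of 119 occupy positions 9–10 → average rank (9+10)/2 = 9.5.
F has value 119 mmHg → rank 9.5.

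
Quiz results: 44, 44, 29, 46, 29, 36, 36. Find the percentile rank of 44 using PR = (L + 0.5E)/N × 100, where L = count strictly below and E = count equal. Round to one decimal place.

N = 7.
Strictly below 44: 4. Equal to 44: 2.
PR = (4 + 0.5·2)/7 × 100 = 71.4

71.4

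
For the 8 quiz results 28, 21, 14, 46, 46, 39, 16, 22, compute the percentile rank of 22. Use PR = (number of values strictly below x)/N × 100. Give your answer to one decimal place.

37.5

N = 8.
Strictly below 22: 3. Equal to 22: 1.
PR = 3/8 × 100 = 37.5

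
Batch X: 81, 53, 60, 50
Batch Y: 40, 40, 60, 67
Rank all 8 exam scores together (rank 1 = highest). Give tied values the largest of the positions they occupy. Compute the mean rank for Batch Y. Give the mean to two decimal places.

Sorted (descending): 81, 67, 60, 60, 53, 50, 40, 40
The 2 values of 60 occupy positions 3–4 → each gets rank 4.
The 2 values of 40 occupy positions 7–8 → each gets rank 8.
Batch Y values → pooled ranks: 40→8, 40→8, 60→4, 67→2
Mean rank = (8 + 8 + 4 + 2) / 4 = 5.50

5.50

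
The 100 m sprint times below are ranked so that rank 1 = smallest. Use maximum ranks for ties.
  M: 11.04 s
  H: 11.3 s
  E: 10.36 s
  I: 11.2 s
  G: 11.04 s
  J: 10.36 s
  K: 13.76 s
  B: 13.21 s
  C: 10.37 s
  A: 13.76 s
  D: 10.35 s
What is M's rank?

6

Sorted (ascending): 10.35, 10.36, 10.36, 10.37, 11.04, 11.04, 11.2, 11.3, 13.21, 13.76, 13.76
The 2 values of 10.36 occupy positions 2–3 → each gets rank 3.
The 2 values of 11.04 occupy positions 5–6 → each gets rank 6.
The 2 values of 13.76 occupy positions 10–11 → each gets rank 11.
M has value 11.04 s → rank 6.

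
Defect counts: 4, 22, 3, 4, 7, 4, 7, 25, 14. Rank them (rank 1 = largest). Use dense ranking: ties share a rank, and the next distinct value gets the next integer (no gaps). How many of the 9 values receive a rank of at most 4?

Sorted (descending): 25, 22, 14, 7, 7, 4, 4, 4, 3
The 2 values of 7 share dense rank 4.
The 3 values of 4 share dense rank 5.
Remaining distinct values take the next consecutive integers.
Ranks ≤ 4: {1, 2, 3, 4, 4} → 5 values.

5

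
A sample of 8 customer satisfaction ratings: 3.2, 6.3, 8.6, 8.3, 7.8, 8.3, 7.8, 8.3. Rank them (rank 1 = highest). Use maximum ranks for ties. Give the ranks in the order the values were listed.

8, 7, 1, 4, 6, 4, 6, 4

Sorted (descending): 8.6, 8.3, 8.3, 8.3, 7.8, 7.8, 6.3, 3.2
The 3 values of 8.3 occupy positions 2–4 → each gets rank 4.
The 2 values of 7.8 occupy positions 5–6 → each gets rank 6.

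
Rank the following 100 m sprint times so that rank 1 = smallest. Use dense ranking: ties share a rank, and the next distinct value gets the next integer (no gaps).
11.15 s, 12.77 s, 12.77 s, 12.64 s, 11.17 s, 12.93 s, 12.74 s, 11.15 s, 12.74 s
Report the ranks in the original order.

1, 5, 5, 3, 2, 6, 4, 1, 4

Sorted (ascending): 11.15, 11.15, 11.17, 12.64, 12.74, 12.74, 12.77, 12.77, 12.93
The 2 values of 11.15 share dense rank 1.
The 2 values of 12.74 share dense rank 4.
The 2 values of 12.77 share dense rank 5.
Remaining distinct values take the next consecutive integers.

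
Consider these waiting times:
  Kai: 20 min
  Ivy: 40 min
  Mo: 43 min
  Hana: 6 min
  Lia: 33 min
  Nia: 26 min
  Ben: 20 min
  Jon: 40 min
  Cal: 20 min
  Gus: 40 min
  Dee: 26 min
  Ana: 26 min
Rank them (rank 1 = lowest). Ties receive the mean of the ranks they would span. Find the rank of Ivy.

10

Sorted (ascending): 6, 20, 20, 20, 26, 26, 26, 33, 40, 40, 40, 43
The 3 values of 20 occupy positions 2–4 → average rank 3.
The 3 values of 26 occupy positions 5–7 → average rank 6.
The 3 values of 40 occupy positions 9–11 → average rank 10.
Ivy has value 40 min → rank 10.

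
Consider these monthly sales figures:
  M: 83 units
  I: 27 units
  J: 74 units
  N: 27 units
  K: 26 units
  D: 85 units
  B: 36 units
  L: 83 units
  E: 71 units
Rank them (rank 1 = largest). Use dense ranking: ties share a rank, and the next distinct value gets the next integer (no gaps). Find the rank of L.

2

Sorted (descending): 85, 83, 83, 74, 71, 36, 27, 27, 26
The 2 values of 83 share dense rank 2.
The 2 values of 27 share dense rank 6.
Remaining distinct values take the next consecutive integers.
L has value 83 units → rank 2.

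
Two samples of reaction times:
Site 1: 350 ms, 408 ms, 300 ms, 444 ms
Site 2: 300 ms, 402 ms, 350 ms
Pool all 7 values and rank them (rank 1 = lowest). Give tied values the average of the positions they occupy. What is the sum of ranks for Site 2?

Sorted (ascending): 300, 300, 350, 350, 402, 408, 444
The 2 values of 300 occupy positions 1–2 → average rank (1+2)/2 = 1.5.
The 2 values of 350 occupy positions 3–4 → average rank (3+4)/2 = 3.5.
Site 2 values → pooled ranks: 300→1.5, 402→5, 350→3.5
Rank sum = 1.5 + 5 + 3.5 = 10

10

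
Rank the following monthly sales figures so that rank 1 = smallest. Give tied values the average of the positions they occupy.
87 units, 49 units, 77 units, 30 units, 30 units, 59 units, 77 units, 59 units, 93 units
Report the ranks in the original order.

Sorted (ascending): 30, 30, 49, 59, 59, 77, 77, 87, 93
The 2 values of 30 occupy positions 1–2 → average rank (1+2)/2 = 1.5.
The 2 values of 59 occupy positions 4–5 → average rank (4+5)/2 = 4.5.
The 2 values of 77 occupy positions 6–7 → average rank (6+7)/2 = 6.5.

8, 3, 6.5, 1.5, 1.5, 4.5, 6.5, 4.5, 9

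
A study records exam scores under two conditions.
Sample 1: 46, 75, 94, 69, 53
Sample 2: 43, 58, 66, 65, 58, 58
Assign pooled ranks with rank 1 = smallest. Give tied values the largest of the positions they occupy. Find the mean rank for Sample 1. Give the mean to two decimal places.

Sorted (ascending): 43, 46, 53, 58, 58, 58, 65, 66, 69, 75, 94
The 3 values of 58 occupy positions 4–6 → each gets rank 6.
Sample 1 values → pooled ranks: 46→2, 75→10, 94→11, 69→9, 53→3
Mean rank = (2 + 10 + 11 + 9 + 3) / 5 = 7.00

7.00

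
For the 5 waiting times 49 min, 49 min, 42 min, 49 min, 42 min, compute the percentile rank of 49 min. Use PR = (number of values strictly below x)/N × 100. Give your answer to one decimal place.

N = 5.
Strictly below 49: 2. Equal to 49: 3.
PR = 2/5 × 100 = 40.0

40.0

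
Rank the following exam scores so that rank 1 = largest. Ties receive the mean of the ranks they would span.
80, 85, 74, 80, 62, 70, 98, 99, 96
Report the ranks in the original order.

Sorted (descending): 99, 98, 96, 85, 80, 80, 74, 70, 62
The 2 values of 80 occupy positions 5–6 → average rank (5+6)/2 = 5.5.

5.5, 4, 7, 5.5, 9, 8, 2, 1, 3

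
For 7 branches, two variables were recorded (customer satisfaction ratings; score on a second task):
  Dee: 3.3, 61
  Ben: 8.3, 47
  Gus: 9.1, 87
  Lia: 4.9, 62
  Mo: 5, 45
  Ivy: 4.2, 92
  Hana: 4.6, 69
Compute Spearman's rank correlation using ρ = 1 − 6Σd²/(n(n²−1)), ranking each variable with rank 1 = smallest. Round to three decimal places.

-0.179

Ranks of variable 1: 1, 6, 7, 4, 5, 2, 3
Ranks of variable 2: 3, 2, 6, 4, 1, 7, 5
d = r₁ − r₂: -2, 4, 1, 0, 4, -5, -2
d²: 4, 16, 1, 0, 16, 25, 4; Σd² = 66
ρ = 1 − 6·66/(7·48) = 1 − 396/336 = -0.179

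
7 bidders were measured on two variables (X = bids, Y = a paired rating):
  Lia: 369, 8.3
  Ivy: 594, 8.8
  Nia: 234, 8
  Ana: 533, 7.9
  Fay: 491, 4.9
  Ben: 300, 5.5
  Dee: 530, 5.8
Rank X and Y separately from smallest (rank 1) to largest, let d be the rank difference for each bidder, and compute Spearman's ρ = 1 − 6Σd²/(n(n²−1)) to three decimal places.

0.250

Ranks of variable 1: 3, 7, 1, 6, 4, 2, 5
Ranks of variable 2: 6, 7, 5, 4, 1, 2, 3
d = r₁ − r₂: -3, 0, -4, 2, 3, 0, 2
d²: 9, 0, 16, 4, 9, 0, 4; Σd² = 42
ρ = 1 − 6·42/(7·48) = 1 − 252/336 = 0.250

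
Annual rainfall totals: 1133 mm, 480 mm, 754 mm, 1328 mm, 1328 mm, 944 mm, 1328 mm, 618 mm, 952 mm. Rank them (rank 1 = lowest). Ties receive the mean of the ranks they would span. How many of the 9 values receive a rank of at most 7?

Sorted (ascending): 480, 618, 754, 944, 952, 1133, 1328, 1328, 1328
The 3 values of 1328 occupy positions 7–9 → average rank 8.
Ranks ≤ 7: {1, 2, 3, 4, 5, 6} → 6 values.

6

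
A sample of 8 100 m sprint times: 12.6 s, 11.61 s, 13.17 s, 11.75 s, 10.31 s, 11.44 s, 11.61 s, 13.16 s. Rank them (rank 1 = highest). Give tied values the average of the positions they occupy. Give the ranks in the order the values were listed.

Sorted (descending): 13.17, 13.16, 12.6, 11.75, 11.61, 11.61, 11.44, 10.31
The 2 values of 11.61 occupy positions 5–6 → average rank (5+6)/2 = 5.5.

3, 5.5, 1, 4, 8, 7, 5.5, 2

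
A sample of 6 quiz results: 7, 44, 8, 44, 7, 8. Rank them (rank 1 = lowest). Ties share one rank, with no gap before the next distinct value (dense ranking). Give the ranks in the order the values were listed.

1, 3, 2, 3, 1, 2

Sorted (ascending): 7, 7, 8, 8, 44, 44
The 2 values of 7 share dense rank 1.
The 2 values of 8 share dense rank 2.
The 2 values of 44 share dense rank 3.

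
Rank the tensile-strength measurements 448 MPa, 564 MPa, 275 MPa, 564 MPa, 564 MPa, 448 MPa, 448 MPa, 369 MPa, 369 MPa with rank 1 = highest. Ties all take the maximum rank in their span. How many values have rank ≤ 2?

Sorted (descending): 564, 564, 564, 448, 448, 448, 369, 369, 275
The 3 values of 564 occupy positions 1–3 → each gets rank 3.
The 3 values of 448 occupy positions 4–6 → each gets rank 6.
The 2 values of 369 occupy positions 7–8 → each gets rank 8.
Ranks ≤ 2: {} → 0 values.

0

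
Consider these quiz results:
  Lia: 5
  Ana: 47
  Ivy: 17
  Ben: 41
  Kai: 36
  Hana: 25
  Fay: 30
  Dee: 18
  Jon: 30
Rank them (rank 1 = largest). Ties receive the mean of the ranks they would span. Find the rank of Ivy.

Sorted (descending): 47, 41, 36, 30, 30, 25, 18, 17, 5
The 2 values of 30 occupy positions 4–5 → average rank (4+5)/2 = 4.5.
Ivy has value 17 → rank 8.

8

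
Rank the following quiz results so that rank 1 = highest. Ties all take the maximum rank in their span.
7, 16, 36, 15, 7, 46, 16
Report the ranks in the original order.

7, 4, 2, 5, 7, 1, 4

Sorted (descending): 46, 36, 16, 16, 15, 7, 7
The 2 values of 16 occupy positions 3–4 → each gets rank 4.
The 2 values of 7 occupy positions 6–7 → each gets rank 7.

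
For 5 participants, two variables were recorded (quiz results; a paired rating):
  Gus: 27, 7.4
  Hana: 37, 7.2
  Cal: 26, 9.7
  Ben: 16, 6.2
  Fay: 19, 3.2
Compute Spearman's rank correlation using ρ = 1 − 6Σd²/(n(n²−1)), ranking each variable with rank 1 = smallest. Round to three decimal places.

0.500

Ranks of variable 1: 4, 5, 3, 1, 2
Ranks of variable 2: 4, 3, 5, 2, 1
d = r₁ − r₂: 0, 2, -2, -1, 1
d²: 0, 4, 4, 1, 1; Σd² = 10
ρ = 1 − 6·10/(5·24) = 1 − 60/120 = 0.500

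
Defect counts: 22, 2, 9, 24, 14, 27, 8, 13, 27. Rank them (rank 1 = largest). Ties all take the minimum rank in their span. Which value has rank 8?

Sorted (descending): 27, 27, 24, 22, 14, 13, 9, 8, 2
The 2 values of 27 occupy positions 1–2 → each gets rank 1.
Rank 8 → value 8.

8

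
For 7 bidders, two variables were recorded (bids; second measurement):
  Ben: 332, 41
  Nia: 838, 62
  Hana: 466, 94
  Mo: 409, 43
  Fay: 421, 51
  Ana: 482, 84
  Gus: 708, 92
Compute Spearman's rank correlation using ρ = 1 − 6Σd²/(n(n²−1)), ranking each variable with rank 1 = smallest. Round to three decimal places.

Ranks of variable 1: 1, 7, 4, 2, 3, 5, 6
Ranks of variable 2: 1, 4, 7, 2, 3, 5, 6
d = r₁ − r₂: 0, 3, -3, 0, 0, 0, 0
d²: 0, 9, 9, 0, 0, 0, 0; Σd² = 18
ρ = 1 − 6·18/(7·48) = 1 − 108/336 = 0.679

0.679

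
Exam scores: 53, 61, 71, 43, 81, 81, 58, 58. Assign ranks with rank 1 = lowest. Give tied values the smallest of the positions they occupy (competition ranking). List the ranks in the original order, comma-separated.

Sorted (ascending): 43, 53, 58, 58, 61, 71, 81, 81
The 2 values of 58 occupy positions 3–4 → each gets rank 3.
The 2 values of 81 occupy positions 7–8 → each gets rank 7.

2, 5, 6, 1, 7, 7, 3, 3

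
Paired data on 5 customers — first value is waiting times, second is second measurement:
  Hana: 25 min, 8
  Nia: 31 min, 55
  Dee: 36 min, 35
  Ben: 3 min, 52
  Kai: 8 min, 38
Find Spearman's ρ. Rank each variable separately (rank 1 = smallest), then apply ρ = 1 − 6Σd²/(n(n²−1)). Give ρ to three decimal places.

-0.200

Ranks of variable 1: 3, 4, 5, 1, 2
Ranks of variable 2: 1, 5, 2, 4, 3
d = r₁ − r₂: 2, -1, 3, -3, -1
d²: 4, 1, 9, 9, 1; Σd² = 24
ρ = 1 − 6·24/(5·24) = 1 − 144/120 = -0.200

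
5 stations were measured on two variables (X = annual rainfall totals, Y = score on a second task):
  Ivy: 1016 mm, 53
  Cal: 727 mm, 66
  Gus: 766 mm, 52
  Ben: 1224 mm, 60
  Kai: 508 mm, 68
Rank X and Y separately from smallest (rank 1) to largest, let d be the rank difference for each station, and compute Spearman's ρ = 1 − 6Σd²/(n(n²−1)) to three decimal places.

Ranks of variable 1: 4, 2, 3, 5, 1
Ranks of variable 2: 2, 4, 1, 3, 5
d = r₁ − r₂: 2, -2, 2, 2, -4
d²: 4, 4, 4, 4, 16; Σd² = 32
ρ = 1 − 6·32/(5·24) = 1 − 192/120 = -0.600

-0.600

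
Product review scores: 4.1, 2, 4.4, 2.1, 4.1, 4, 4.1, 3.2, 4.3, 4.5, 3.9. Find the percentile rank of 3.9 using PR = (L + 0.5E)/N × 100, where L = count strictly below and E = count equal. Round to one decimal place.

N = 11.
Strictly below 3.9: 3. Equal to 3.9: 1.
PR = (3 + 0.5·1)/11 × 100 = 31.8

31.8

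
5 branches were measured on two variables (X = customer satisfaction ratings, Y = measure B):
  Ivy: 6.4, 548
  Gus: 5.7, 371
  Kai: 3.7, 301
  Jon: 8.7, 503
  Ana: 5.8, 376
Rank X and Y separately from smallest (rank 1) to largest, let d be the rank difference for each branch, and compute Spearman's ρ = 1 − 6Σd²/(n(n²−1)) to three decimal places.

0.900

Ranks of variable 1: 4, 2, 1, 5, 3
Ranks of variable 2: 5, 2, 1, 4, 3
d = r₁ − r₂: -1, 0, 0, 1, 0
d²: 1, 0, 0, 1, 0; Σd² = 2
ρ = 1 − 6·2/(5·24) = 1 − 12/120 = 0.900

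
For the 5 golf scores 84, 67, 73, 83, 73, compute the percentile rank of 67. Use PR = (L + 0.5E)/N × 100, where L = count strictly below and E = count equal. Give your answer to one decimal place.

N = 5.
Strictly below 67: 0. Equal to 67: 1.
PR = (0 + 0.5·1)/5 × 100 = 10.0

10.0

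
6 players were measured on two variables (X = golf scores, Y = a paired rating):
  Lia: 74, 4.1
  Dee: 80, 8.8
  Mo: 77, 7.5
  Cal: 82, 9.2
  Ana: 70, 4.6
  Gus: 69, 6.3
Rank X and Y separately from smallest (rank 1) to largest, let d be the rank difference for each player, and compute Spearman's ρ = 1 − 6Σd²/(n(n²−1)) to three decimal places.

0.771

Ranks of variable 1: 3, 5, 4, 6, 2, 1
Ranks of variable 2: 1, 5, 4, 6, 2, 3
d = r₁ − r₂: 2, 0, 0, 0, 0, -2
d²: 4, 0, 0, 0, 0, 4; Σd² = 8
ρ = 1 − 6·8/(6·35) = 1 − 48/210 = 0.771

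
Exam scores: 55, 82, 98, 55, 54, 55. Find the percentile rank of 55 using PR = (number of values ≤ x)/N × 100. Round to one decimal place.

66.7

N = 6.
Strictly below 55: 1. Equal to 55: 3.
PR = 4/6 × 100 = 66.7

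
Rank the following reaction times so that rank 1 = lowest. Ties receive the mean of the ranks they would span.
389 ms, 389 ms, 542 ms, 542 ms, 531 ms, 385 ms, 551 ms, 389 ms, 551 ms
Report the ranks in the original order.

3, 3, 6.5, 6.5, 5, 1, 8.5, 3, 8.5

Sorted (ascending): 385, 389, 389, 389, 531, 542, 542, 551, 551
The 3 values of 389 occupy positions 2–4 → average rank 3.
The 2 values of 542 occupy positions 6–7 → average rank (6+7)/2 = 6.5.
The 2 values of 551 occupy positions 8–9 → average rank (8+9)/2 = 8.5.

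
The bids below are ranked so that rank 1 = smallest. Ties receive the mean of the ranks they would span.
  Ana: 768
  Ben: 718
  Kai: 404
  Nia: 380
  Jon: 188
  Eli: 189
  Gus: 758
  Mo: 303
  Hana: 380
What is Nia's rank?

Sorted (ascending): 188, 189, 303, 380, 380, 404, 718, 758, 768
The 2 values of 380 occupy positions 4–5 → average rank (4+5)/2 = 4.5.
Nia has value 380 → rank 4.5.

4.5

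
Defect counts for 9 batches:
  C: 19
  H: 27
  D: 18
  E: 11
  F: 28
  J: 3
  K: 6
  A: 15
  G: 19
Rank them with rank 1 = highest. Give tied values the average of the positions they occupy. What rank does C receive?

Sorted (descending): 28, 27, 19, 19, 18, 15, 11, 6, 3
The 2 values of 19 occupy positions 3–4 → average rank (3+4)/2 = 3.5.
C has value 19 → rank 3.5.

3.5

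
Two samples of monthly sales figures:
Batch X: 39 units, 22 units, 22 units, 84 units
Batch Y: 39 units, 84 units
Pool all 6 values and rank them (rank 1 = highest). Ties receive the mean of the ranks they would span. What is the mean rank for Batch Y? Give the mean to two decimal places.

Sorted (descending): 84, 84, 39, 39, 22, 22
The 2 values of 84 occupy positions 1–2 → average rank (1+2)/2 = 1.5.
The 2 values of 39 occupy positions 3–4 → average rank (3+4)/2 = 3.5.
The 2 values of 22 occupy positions 5–6 → average rank (5+6)/2 = 5.5.
Batch Y values → pooled ranks: 39→3.5, 84→1.5
Mean rank = (3.5 + 1.5) / 2 = 2.50

2.50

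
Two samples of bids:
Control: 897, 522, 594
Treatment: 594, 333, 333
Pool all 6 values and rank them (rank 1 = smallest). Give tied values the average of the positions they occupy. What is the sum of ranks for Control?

13.5

Sorted (ascending): 333, 333, 522, 594, 594, 897
The 2 values of 333 occupy positions 1–2 → average rank (1+2)/2 = 1.5.
The 2 values of 594 occupy positions 4–5 → average rank (4+5)/2 = 4.5.
Control values → pooled ranks: 897→6, 522→3, 594→4.5
Rank sum = 6 + 3 + 4.5 = 13.5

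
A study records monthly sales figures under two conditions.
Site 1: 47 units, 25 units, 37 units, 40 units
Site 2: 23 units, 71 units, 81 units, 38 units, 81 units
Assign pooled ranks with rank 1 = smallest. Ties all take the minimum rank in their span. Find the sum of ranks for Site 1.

16

Sorted (ascending): 23, 25, 37, 38, 40, 47, 71, 81, 81
The 2 values of 81 occupy positions 8–9 → each gets rank 8.
Site 1 values → pooled ranks: 47→6, 25→2, 37→3, 40→5
Rank sum = 6 + 2 + 3 + 5 = 16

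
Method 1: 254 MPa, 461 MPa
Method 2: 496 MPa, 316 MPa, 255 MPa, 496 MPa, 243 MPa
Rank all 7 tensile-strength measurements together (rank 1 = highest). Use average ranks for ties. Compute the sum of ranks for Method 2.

19

Sorted (descending): 496, 496, 461, 316, 255, 254, 243
The 2 values of 496 occupy positions 1–2 → average rank (1+2)/2 = 1.5.
Method 2 values → pooled ranks: 496→1.5, 316→4, 255→5, 496→1.5, 243→7
Rank sum = 1.5 + 4 + 5 + 1.5 + 7 = 19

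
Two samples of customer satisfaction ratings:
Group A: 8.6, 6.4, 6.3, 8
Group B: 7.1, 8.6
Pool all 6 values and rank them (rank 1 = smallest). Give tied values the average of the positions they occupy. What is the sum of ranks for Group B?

Sorted (ascending): 6.3, 6.4, 7.1, 8, 8.6, 8.6
The 2 values of 8.6 occupy positions 5–6 → average rank (5+6)/2 = 5.5.
Group B values → pooled ranks: 7.1→3, 8.6→5.5
Rank sum = 3 + 5.5 = 8.5

8.5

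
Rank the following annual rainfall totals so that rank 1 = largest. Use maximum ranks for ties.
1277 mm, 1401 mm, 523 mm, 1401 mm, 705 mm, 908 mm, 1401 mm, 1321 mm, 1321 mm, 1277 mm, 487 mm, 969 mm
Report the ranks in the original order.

Sorted (descending): 1401, 1401, 1401, 1321, 1321, 1277, 1277, 969, 908, 705, 523, 487
The 3 values of 1401 occupy positions 1–3 → each gets rank 3.
The 2 values of 1321 occupy positions 4–5 → each gets rank 5.
The 2 values of 1277 occupy positions 6–7 → each gets rank 7.

7, 3, 11, 3, 10, 9, 3, 5, 5, 7, 12, 8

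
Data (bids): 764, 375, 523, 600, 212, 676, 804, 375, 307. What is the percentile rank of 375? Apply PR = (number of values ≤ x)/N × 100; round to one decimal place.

N = 9.
Strictly below 375: 2. Equal to 375: 2.
PR = 4/9 × 100 = 44.4

44.4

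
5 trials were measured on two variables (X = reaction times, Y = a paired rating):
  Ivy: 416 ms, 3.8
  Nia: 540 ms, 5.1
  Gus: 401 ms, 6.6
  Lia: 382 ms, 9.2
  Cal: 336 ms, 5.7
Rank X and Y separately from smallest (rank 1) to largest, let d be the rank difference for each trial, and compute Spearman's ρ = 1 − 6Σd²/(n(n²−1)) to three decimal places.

-0.600

Ranks of variable 1: 4, 5, 3, 2, 1
Ranks of variable 2: 1, 2, 4, 5, 3
d = r₁ − r₂: 3, 3, -1, -3, -2
d²: 9, 9, 1, 9, 4; Σd² = 32
ρ = 1 − 6·32/(5·24) = 1 − 192/120 = -0.600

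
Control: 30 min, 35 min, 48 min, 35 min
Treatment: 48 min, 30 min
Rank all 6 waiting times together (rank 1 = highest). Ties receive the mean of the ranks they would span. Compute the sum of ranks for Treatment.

7

Sorted (descending): 48, 48, 35, 35, 30, 30
The 2 values of 48 occupy positions 1–2 → average rank (1+2)/2 = 1.5.
The 2 values of 35 occupy positions 3–4 → average rank (3+4)/2 = 3.5.
The 2 values of 30 occupy positions 5–6 → average rank (5+6)/2 = 5.5.
Treatment values → pooled ranks: 48→1.5, 30→5.5
Rank sum = 1.5 + 5.5 = 7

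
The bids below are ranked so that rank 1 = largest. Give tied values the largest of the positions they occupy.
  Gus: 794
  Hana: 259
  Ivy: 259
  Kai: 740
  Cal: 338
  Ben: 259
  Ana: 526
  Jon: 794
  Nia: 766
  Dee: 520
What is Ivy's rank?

10

Sorted (descending): 794, 794, 766, 740, 526, 520, 338, 259, 259, 259
The 2 values of 794 occupy positions 1–2 → each gets rank 2.
The 3 values of 259 occupy positions 8–10 → each gets rank 10.
Ivy has value 259 → rank 10.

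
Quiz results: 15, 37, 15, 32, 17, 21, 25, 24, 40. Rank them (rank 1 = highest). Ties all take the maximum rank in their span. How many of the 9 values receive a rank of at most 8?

7

Sorted (descending): 40, 37, 32, 25, 24, 21, 17, 15, 15
The 2 values of 15 occupy positions 8–9 → each gets rank 9.
Ranks ≤ 8: {1, 2, 3, 4, 5, 6, 7} → 7 values.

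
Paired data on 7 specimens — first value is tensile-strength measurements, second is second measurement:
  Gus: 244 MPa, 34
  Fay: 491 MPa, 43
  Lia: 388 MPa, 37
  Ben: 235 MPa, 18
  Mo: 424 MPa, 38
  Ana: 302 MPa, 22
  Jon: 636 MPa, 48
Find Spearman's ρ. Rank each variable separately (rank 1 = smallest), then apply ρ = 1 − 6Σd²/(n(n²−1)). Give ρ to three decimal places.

Ranks of variable 1: 2, 6, 4, 1, 5, 3, 7
Ranks of variable 2: 3, 6, 4, 1, 5, 2, 7
d = r₁ − r₂: -1, 0, 0, 0, 0, 1, 0
d²: 1, 0, 0, 0, 0, 1, 0; Σd² = 2
ρ = 1 − 6·2/(7·48) = 1 − 12/336 = 0.964

0.964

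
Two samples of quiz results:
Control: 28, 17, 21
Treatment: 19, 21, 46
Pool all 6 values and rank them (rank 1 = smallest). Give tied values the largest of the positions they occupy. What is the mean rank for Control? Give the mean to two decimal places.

3.33

Sorted (ascending): 17, 19, 21, 21, 28, 46
The 2 values of 21 occupy positions 3–4 → each gets rank 4.
Control values → pooled ranks: 28→5, 17→1, 21→4
Mean rank = (5 + 1 + 4) / 3 = 3.33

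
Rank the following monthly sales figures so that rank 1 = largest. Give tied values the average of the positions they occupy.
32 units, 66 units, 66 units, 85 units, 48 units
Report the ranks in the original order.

5, 2.5, 2.5, 1, 4

Sorted (descending): 85, 66, 66, 48, 32
The 2 values of 66 occupy positions 2–3 → average rank (2+3)/2 = 2.5.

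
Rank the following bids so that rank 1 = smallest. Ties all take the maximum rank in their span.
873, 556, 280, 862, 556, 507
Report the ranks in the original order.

6, 4, 1, 5, 4, 2

Sorted (ascending): 280, 507, 556, 556, 862, 873
The 2 values of 556 occupy positions 3–4 → each gets rank 4.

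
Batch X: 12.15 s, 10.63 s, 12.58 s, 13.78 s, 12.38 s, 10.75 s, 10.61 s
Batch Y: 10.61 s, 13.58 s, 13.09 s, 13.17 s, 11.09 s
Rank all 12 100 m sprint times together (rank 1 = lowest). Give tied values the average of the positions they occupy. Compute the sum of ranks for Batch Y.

36.5

Sorted (ascending): 10.61, 10.61, 10.63, 10.75, 11.09, 12.15, 12.38, 12.58, 13.09, 13.17, 13.58, 13.78
The 2 values of 10.61 occupy positions 1–2 → average rank (1+2)/2 = 1.5.
Batch Y values → pooled ranks: 10.61→1.5, 13.58→11, 13.09→9, 13.17→10, 11.09→5
Rank sum = 1.5 + 11 + 9 + 10 + 5 = 36.5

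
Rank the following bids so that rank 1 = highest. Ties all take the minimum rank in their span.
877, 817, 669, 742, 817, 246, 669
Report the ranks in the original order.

1, 2, 5, 4, 2, 7, 5

Sorted (descending): 877, 817, 817, 742, 669, 669, 246
The 2 values of 817 occupy positions 2–3 → each gets rank 2.
The 2 values of 669 occupy positions 5–6 → each gets rank 5.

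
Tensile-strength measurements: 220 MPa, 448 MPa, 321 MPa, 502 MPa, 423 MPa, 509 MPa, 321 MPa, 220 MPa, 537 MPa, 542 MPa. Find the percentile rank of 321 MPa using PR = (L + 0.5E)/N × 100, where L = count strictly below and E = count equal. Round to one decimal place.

N = 10.
Strictly below 321: 2. Equal to 321: 2.
PR = (2 + 0.5·2)/10 × 100 = 30.0

30.0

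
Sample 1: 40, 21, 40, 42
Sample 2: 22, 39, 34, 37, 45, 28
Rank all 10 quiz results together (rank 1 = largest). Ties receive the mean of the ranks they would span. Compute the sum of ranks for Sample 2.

Sorted (descending): 45, 42, 40, 40, 39, 37, 34, 28, 22, 21
The 2 values of 40 occupy positions 3–4 → average rank (3+4)/2 = 3.5.
Sample 2 values → pooled ranks: 22→9, 39→5, 34→7, 37→6, 45→1, 28→8
Rank sum = 9 + 5 + 7 + 6 + 1 + 8 = 36

36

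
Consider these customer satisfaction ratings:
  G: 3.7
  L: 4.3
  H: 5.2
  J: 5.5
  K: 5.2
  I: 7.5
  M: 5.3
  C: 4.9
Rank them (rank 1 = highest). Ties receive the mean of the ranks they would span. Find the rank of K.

Sorted (descending): 7.5, 5.5, 5.3, 5.2, 5.2, 4.9, 4.3, 3.7
The 2 values of 5.2 occupy positions 4–5 → average rank (4+5)/2 = 4.5.
K has value 5.2 → rank 4.5.

4.5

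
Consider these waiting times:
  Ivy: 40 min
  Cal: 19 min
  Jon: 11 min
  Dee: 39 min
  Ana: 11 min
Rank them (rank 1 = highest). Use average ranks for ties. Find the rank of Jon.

4.5

Sorted (descending): 40, 39, 19, 11, 11
The 2 values of 11 occupy positions 4–5 → average rank (4+5)/2 = 4.5.
Jon has value 11 min → rank 4.5.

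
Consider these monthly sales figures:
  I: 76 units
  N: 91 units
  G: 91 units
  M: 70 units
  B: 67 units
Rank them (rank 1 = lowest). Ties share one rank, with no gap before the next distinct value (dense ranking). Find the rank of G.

Sorted (ascending): 67, 70, 76, 91, 91
The 2 values of 91 share dense rank 4.
Remaining distinct values take the next consecutive integers.
G has value 91 units → rank 4.

4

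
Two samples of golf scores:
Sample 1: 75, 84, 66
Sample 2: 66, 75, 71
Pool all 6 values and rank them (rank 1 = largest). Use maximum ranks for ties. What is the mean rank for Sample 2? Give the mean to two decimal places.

4.33

Sorted (descending): 84, 75, 75, 71, 66, 66
The 2 values of 75 occupy positions 2–3 → each gets rank 3.
The 2 values of 66 occupy positions 5–6 → each gets rank 6.
Sample 2 values → pooled ranks: 66→6, 75→3, 71→4
Mean rank = (6 + 3 + 4) / 3 = 4.33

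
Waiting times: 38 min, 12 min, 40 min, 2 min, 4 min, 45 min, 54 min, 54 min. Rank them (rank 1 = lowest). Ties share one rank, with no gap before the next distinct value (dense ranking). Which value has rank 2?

Sorted (ascending): 2, 4, 12, 38, 40, 45, 54, 54
The 2 values of 54 share dense rank 7.
Remaining distinct values take the next consecutive integers.
Rank 2 → value 4.

4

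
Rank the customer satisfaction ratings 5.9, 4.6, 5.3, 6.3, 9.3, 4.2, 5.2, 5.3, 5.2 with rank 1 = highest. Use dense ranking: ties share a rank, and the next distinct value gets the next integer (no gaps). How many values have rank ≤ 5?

7

Sorted (descending): 9.3, 6.3, 5.9, 5.3, 5.3, 5.2, 5.2, 4.6, 4.2
The 2 values of 5.3 share dense rank 4.
The 2 values of 5.2 share dense rank 5.
Remaining distinct values take the next consecutive integers.
Ranks ≤ 5: {1, 2, 3, 4, 4, 5, 5} → 7 values.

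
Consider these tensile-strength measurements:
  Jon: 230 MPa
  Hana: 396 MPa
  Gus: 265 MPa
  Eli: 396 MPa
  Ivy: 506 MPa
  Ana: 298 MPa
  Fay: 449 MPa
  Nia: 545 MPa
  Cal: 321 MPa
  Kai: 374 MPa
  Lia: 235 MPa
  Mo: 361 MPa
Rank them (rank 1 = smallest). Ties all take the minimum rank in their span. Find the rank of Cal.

5

Sorted (ascending): 230, 235, 265, 298, 321, 361, 374, 396, 396, 449, 506, 545
The 2 values of 396 occupy positions 8–9 → each gets rank 8.
Cal has value 321 MPa → rank 5.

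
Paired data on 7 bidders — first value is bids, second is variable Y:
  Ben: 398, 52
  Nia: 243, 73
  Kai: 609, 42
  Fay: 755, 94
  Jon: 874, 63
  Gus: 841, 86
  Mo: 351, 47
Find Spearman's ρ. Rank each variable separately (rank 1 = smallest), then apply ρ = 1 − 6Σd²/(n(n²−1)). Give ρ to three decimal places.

0.321

Ranks of variable 1: 3, 1, 4, 5, 7, 6, 2
Ranks of variable 2: 3, 5, 1, 7, 4, 6, 2
d = r₁ − r₂: 0, -4, 3, -2, 3, 0, 0
d²: 0, 16, 9, 4, 9, 0, 0; Σd² = 38
ρ = 1 − 6·38/(7·48) = 1 − 228/336 = 0.321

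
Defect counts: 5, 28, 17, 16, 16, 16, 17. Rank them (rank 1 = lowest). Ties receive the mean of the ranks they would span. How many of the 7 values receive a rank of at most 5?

Sorted (ascending): 5, 16, 16, 16, 17, 17, 28
The 3 values of 16 occupy positions 2–4 → average rank 3.
The 2 values of 17 occupy positions 5–6 → average rank (5+6)/2 = 5.5.
Ranks ≤ 5: {1, 3, 3, 3} → 4 values.

4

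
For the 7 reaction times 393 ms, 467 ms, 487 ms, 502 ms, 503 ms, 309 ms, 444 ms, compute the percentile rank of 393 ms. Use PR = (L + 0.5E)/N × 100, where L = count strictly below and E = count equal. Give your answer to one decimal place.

21.4

N = 7.
Strictly below 393: 1. Equal to 393: 1.
PR = (1 + 0.5·1)/7 × 100 = 21.4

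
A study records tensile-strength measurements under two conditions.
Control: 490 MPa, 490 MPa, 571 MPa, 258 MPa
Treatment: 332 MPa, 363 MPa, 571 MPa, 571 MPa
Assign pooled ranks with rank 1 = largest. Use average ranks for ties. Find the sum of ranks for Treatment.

Sorted (descending): 571, 571, 571, 490, 490, 363, 332, 258
The 3 values of 571 occupy positions 1–3 → average rank 2.
The 2 values of 490 occupy positions 4–5 → average rank (4+5)/2 = 4.5.
Treatment values → pooled ranks: 332→7, 363→6, 571→2, 571→2
Rank sum = 7 + 6 + 2 + 2 = 17

17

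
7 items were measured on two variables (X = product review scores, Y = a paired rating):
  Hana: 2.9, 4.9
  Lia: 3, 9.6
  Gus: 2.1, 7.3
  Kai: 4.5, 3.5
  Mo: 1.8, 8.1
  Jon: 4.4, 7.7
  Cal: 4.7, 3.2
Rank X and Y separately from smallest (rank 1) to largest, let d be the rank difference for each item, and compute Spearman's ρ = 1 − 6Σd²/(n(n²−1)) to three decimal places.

-0.607

Ranks of variable 1: 3, 4, 2, 6, 1, 5, 7
Ranks of variable 2: 3, 7, 4, 2, 6, 5, 1
d = r₁ − r₂: 0, -3, -2, 4, -5, 0, 6
d²: 0, 9, 4, 16, 25, 0, 36; Σd² = 90
ρ = 1 − 6·90/(7·48) = 1 − 540/336 = -0.607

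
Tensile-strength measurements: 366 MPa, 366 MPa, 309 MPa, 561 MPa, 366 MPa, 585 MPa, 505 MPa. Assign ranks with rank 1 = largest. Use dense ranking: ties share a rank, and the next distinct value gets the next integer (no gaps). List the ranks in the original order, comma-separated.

4, 4, 5, 2, 4, 1, 3

Sorted (descending): 585, 561, 505, 366, 366, 366, 309
The 3 values of 366 share dense rank 4.
Remaining distinct values take the next consecutive integers.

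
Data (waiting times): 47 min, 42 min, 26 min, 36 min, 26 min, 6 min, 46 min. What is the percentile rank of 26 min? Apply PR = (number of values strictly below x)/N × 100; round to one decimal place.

14.3

N = 7.
Strictly below 26: 1. Equal to 26: 2.
PR = 1/7 × 100 = 14.3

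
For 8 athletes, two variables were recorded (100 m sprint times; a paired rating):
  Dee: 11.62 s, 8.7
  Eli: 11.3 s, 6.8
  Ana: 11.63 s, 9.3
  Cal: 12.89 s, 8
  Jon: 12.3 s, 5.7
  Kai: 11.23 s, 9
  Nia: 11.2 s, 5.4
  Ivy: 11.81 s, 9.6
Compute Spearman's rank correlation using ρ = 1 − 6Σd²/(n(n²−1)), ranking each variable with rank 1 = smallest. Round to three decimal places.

Ranks of variable 1: 4, 3, 5, 8, 7, 2, 1, 6
Ranks of variable 2: 5, 3, 7, 4, 2, 6, 1, 8
d = r₁ − r₂: -1, 0, -2, 4, 5, -4, 0, -2
d²: 1, 0, 4, 16, 25, 16, 0, 4; Σd² = 66
ρ = 1 − 6·66/(8·63) = 1 − 396/504 = 0.214

0.214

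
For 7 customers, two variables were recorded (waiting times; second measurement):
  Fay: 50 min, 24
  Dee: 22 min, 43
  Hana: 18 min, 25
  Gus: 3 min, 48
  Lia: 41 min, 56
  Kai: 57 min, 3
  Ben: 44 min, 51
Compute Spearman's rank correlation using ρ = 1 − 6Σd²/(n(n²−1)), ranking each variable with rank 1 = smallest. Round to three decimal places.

Ranks of variable 1: 6, 3, 2, 1, 4, 7, 5
Ranks of variable 2: 2, 4, 3, 5, 7, 1, 6
d = r₁ − r₂: 4, -1, -1, -4, -3, 6, -1
d²: 16, 1, 1, 16, 9, 36, 1; Σd² = 80
ρ = 1 − 6·80/(7·48) = 1 − 480/336 = -0.429

-0.429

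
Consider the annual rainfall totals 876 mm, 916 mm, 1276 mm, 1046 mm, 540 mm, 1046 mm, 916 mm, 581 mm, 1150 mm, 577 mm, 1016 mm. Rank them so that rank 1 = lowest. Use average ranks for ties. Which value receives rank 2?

Sorted (ascending): 540, 577, 581, 876, 916, 916, 1016, 1046, 1046, 1150, 1276
The 2 values of 916 occupy positions 5–6 → average rank (5+6)/2 = 5.5.
The 2 values of 1046 occupy positions 8–9 → average rank (8+9)/2 = 8.5.
Rank 2 → value 577.

577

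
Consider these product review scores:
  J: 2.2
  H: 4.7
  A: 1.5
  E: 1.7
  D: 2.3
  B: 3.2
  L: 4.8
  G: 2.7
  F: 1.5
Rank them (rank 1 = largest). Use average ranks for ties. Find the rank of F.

8.5

Sorted (descending): 4.8, 4.7, 3.2, 2.7, 2.3, 2.2, 1.7, 1.5, 1.5
The 2 values of 1.5 occupy positions 8–9 → average rank (8+9)/2 = 8.5.
F has value 1.5 → rank 8.5.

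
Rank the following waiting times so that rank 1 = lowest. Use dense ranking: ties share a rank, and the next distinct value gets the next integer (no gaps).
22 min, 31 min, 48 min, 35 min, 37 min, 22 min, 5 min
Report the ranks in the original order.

Sorted (ascending): 5, 22, 22, 31, 35, 37, 48
The 2 values of 22 share dense rank 2.
Remaining distinct values take the next consecutive integers.

2, 3, 6, 4, 5, 2, 1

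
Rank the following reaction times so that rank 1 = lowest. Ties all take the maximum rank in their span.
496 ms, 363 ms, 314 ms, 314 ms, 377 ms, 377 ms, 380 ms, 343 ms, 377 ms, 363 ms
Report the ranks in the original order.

10, 5, 2, 2, 8, 8, 9, 3, 8, 5

Sorted (ascending): 314, 314, 343, 363, 363, 377, 377, 377, 380, 496
The 2 values of 314 occupy positions 1–2 → each gets rank 2.
The 2 values of 363 occupy positions 4–5 → each gets rank 5.
The 3 values of 377 occupy positions 6–8 → each gets rank 8.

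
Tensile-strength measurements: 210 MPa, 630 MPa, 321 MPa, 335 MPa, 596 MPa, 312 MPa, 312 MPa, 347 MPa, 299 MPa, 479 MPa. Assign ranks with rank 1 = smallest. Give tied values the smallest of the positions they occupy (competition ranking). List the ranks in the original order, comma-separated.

1, 10, 5, 6, 9, 3, 3, 7, 2, 8

Sorted (ascending): 210, 299, 312, 312, 321, 335, 347, 479, 596, 630
The 2 values of 312 occupy positions 3–4 → each gets rank 3.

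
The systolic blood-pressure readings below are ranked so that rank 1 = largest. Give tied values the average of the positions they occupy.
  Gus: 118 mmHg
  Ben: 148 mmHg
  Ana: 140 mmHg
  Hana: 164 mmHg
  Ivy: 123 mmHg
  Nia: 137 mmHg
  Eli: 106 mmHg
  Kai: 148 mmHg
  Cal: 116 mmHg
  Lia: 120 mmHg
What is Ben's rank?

2.5

Sorted (descending): 164, 148, 148, 140, 137, 123, 120, 118, 116, 106
The 2 values of 148 occupy positions 2–3 → average rank (2+3)/2 = 2.5.
Ben has value 148 mmHg → rank 2.5.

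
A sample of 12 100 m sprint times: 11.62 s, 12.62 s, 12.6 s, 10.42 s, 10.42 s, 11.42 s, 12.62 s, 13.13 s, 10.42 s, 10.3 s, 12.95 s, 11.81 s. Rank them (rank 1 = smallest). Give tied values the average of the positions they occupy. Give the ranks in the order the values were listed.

6, 9.5, 8, 3, 3, 5, 9.5, 12, 3, 1, 11, 7

Sorted (ascending): 10.3, 10.42, 10.42, 10.42, 11.42, 11.62, 11.81, 12.6, 12.62, 12.62, 12.95, 13.13
The 3 values of 10.42 occupy positions 2–4 → average rank 3.
The 2 values of 12.62 occupy positions 9–10 → average rank (9+10)/2 = 9.5.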